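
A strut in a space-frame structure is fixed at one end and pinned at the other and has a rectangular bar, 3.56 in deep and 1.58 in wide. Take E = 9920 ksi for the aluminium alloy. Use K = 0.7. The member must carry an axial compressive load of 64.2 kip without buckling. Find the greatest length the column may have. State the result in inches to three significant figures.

L_max ≈ 60.3 in

Buckling occurs about the weak axis: I_min = h·b³/12 with b = 1.58 in (the shorter side).
I_min = 3.56×1.58³/12 = 1.170 in⁴
At the buckling limit P_cr = P = 6.420×10^4 lb
From P_cr = π²EI/(K·L)²:  L = (1/K)·√(π²EI/P_cr) = (1/0.7)·√(π²×9.92×10^6×1.170/6.420×10^4)
L = 60.3 in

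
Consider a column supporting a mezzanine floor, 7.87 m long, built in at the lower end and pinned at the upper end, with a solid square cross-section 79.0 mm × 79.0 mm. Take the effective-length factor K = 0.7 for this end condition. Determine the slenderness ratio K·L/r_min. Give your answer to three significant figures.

For a square r = a/√12 = 79.0/√12 = 22.81 mm
L_e = K·L = 0.7 × 7.87 m = 5.509 m = 5509.0 mm
λ = L_e / r_min = 5509.0 / 22.81 = 242

λ ≈ 242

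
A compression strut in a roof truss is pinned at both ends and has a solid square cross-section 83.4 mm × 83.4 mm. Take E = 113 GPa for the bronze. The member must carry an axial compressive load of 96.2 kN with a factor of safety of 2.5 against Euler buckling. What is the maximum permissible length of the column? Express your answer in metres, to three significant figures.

I = a⁴/12 = 83.4⁴/12 = 4.032×10^6 mm⁴
I = 4.032×10^-6 m⁴
Required critical load P_cr = n·P = 2.5 × 96.2 = 240.5 kN = 2.405×10^5 N
From P_cr = π²EI/(K·L)²:  L = (1/K)·√(π²EI/P_cr) = (1/1)·√(π²×1.13×10^11×4.032×10^-6/2.405×10^5)
L = 4.32 m

L_max ≈ 4.32 m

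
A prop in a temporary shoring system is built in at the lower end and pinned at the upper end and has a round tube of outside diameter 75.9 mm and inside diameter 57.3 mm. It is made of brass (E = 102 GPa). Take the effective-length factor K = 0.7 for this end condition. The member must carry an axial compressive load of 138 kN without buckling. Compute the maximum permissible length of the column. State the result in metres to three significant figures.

L_max ≈ 4.05 m

d_o = 75.9 mm, d_i = 57.3 mm
I = π(d_o⁴ − d_i⁴)/64 = π(75.9⁴ − 57.30⁴)/64 = 1.100×10^6 mm⁴
I = 1.100×10^-6 m⁴
At the buckling limit P_cr = P = 1.380×10^5 N
From P_cr = π²EI/(K·L)²:  L = (1/K)·√(π²EI/P_cr) = (1/0.7)·√(π²×1.02×10^11×1.100×10^-6/1.380×10^5)
L = 4.05 m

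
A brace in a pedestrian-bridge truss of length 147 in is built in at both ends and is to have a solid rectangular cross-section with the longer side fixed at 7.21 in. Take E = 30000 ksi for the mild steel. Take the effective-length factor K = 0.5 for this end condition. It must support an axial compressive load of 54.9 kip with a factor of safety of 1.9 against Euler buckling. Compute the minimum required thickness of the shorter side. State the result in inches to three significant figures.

b ≈ 1.47 in

Required P_cr = n·P = 1.9 × 54.9 = 104.3 kip
L_e = K·L = 0.5 × 147 = 73.50 in
Required I = P_cr·L_e²/(π²E) = 1.043×10^5 × 73.50² / (π² × 3.00×10^7) = 1.903 in⁴
Rectangle, weak axis: I_min = h·b³/12 with h = 7.21 in fixed  ⇒  b = (12I/h)^(1/3) = 1.47 in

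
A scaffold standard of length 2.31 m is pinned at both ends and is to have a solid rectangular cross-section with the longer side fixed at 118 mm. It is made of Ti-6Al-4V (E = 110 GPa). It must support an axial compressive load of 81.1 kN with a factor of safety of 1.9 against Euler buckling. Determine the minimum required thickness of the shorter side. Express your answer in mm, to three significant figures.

b ≈ 42.5 mm

Required P_cr = n·P = 1.9 × 81.1 = 154.1 kN
L_e = K·L = 1 × 2.31 = 2.310 m
Required I = P_cr·L_e²/(π²E) = 1.541×10^5 × 2.310² / (π² × 1.10×10^11) = 7.574×10^-7 m⁴
I_req = 7.574×10^5 mm⁴
Rectangle, weak axis: I_min = h·b³/12 with h = 118 mm fixed  ⇒  b = (12I/h)^(1/3) = 42.5 mm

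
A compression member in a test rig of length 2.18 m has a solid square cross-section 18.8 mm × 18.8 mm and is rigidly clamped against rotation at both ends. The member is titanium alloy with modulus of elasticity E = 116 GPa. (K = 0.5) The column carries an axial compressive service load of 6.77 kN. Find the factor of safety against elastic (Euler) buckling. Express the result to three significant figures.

n ≈ 1.48

I = a⁴/12 = 18.8⁴/12 = 1.041×10^4 mm⁴
I = 1.041×10^4 mm⁴ = 1.041×10^-8 m⁴
Effective length L_e = K·L = 0.5 × 2.18 = 1.090 m
P_cr = π²EI / L_e² = π² × 116×10⁹ × 1.041×10^-8 / 1.090² = 1.003×10^4 N
Factor of safety n = P_cr / P = 10.031 / 6.77 = 1.48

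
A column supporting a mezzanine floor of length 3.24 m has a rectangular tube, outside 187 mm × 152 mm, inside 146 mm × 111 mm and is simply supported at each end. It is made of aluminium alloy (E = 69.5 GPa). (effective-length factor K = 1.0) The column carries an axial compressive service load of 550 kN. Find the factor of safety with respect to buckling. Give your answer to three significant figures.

n ≈ 4.52

Weak-axis I_min = (h_o·b_o³ − h_i·b_i³)/12 with b_o = 152, b_i = 111.0 mm (shorter outer/inner sides).
I_min = (187×152³ − 146.0×111.0³)/12 = 3.809×10^7 mm⁴
I = 3.809×10^7 mm⁴ = 3.809×10^-5 m⁴
Effective length L_e = K·L = 1 × 3.24 = 3.240 m
P_cr = π²EI / L_e² = π² × 69.5×10⁹ × 3.809×10^-5 / 3.240² = 2.489×10^6 N
Factor of safety n = P_cr / P = 2488.6 / 550 = 4.52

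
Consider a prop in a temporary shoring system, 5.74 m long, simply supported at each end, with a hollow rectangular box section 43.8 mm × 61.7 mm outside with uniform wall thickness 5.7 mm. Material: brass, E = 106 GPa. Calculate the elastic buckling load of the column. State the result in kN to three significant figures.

P_cr ≈ 9.19 kN

Inner dimensions: h_i = 61.7 − 2×5.7 = 50.30 mm, b_i = 43.8 − 2×5.7 = 32.40 mm
Weak-axis I_min = (h_o·b_o³ − h_i·b_i³)/12 with b_o = 43.8, b_i = 32.40 mm (shorter outer/inner sides).
I_min = (61.7×43.8³ − 50.30×32.40³)/12 = 2.895×10^5 mm⁴
I = 2.895×10^5 mm⁴ = 2.895×10^-7 m⁴
Effective length L_e = K·L = 1 × 5.74 = 5.740 m
P_cr = π²EI / L_e² = π² × 106×10⁹ × 2.895×10^-7 / 5.740² = 9.192×10^3 N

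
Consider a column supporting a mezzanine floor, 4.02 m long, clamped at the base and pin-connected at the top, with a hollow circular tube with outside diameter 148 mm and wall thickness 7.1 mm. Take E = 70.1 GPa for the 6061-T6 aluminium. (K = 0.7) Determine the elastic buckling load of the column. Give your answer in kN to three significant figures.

P_cr ≈ 683 kN

Inner diameter d_i = 148 − 2×7.1 = 133.8 mm
I = π(d_o⁴ − d_i⁴)/64 = π(148⁴ − 133.8⁴)/64 = 7.819×10^6 mm⁴
I = 7.819×10^6 mm⁴ = 7.819×10^-6 m⁴
Effective length L_e = K·L = 0.7 × 4.02 = 2.814 m
P_cr = π²EI / L_e² = π² × 70.1×10⁹ × 7.819×10^-6 / 2.814² = 6.832×10^5 N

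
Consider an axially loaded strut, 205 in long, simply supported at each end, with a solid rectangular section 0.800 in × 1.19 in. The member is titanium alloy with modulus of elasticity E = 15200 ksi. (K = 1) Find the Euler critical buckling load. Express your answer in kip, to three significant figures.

Buckling occurs about the weak axis: I_min = h·b³/12 with b = 0.800 in (the shorter side).
I_min = 1.19×0.800³/12 = 5.077×10^-2 in⁴
Effective length L_e = K·L = 1 × 205 = 205.0 in
P_cr = π²EI / L_e² = π² × 15200×10³ × 5.077×10^-2 / 205.0² = 181.2 lb

P_cr ≈ 0.181 kip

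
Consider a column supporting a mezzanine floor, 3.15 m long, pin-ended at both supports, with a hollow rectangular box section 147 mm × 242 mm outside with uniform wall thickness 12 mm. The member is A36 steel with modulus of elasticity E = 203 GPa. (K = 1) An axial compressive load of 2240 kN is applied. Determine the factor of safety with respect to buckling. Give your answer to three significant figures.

Inner dimensions: h_i = 242 − 2×12 = 218.0 mm, b_i = 147 − 2×12 = 123.0 mm
Weak-axis I_min = (h_o·b_o³ − h_i·b_i³)/12 with b_o = 147, b_i = 123.0 mm (shorter outer/inner sides).
I_min = (242×147³ − 218.0×123.0³)/12 = 3.025×10^7 mm⁴
I = 3.025×10^7 mm⁴ = 3.025×10^-5 m⁴
Effective length L_e = K·L = 1 × 3.15 = 3.150 m
P_cr = π²EI / L_e² = π² × 203×10⁹ × 3.025×10^-5 / 3.150² = 6.109×10^6 N
Factor of safety n = P_cr / P = 6108.8 / 2240 = 2.73

n ≈ 2.73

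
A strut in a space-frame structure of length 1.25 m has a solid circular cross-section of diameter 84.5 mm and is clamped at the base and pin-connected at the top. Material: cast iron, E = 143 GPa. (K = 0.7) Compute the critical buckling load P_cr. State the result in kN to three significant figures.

P_cr ≈ 4610 kN

I = πd⁴/64 = π×84.5⁴/64 = 2.503×10^6 mm⁴
I = 2.503×10^6 mm⁴ = 2.503×10^-6 m⁴
Effective length L_e = K·L = 0.7 × 1.25 = 0.8750 m
P_cr = π²EI / L_e² = π² × 143×10⁹ × 2.503×10^-6 / 0.8750² = 4.613×10^6 N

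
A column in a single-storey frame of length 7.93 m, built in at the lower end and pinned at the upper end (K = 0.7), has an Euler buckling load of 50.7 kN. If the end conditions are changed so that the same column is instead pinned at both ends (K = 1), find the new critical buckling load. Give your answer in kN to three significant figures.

P_cr ≈ 24.8 kN

P_cr ∝ 1/K², so P_cr,new = P_cr,old × (K_old/K_new)² = 50.7 × (0.7/1)²
= 50.7 × 0.4900 = 24.8 kN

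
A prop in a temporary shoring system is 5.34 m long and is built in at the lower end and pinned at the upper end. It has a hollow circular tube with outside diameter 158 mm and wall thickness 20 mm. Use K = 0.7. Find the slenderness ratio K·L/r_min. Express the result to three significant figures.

λ ≈ 75.8

Inner diameter d_i = 158 − 2×20 = 118.0 mm
I = π(d_o⁴ − d_i⁴)/64 = π(158⁴ − 118.0⁴)/64 = 2.107×10^7 mm⁴
A = 8.671×10^3 mm²;  r_min = √(I/A) = √(2.107×10^7/8.671×10^3) = 49.30 mm
L_e = K·L = 0.7 × 5.34 m = 3.738 m = 3738.0 mm
λ = L_e / r_min = 3738.0 / 49.30 = 75.8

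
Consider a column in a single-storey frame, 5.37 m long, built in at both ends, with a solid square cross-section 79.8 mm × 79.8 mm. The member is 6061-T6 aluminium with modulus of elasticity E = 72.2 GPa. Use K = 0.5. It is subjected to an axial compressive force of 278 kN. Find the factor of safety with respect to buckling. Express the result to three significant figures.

I = a⁴/12 = 79.8⁴/12 = 3.379×10^6 mm⁴
I = 3.379×10^6 mm⁴ = 3.379×10^-6 m⁴
Effective length L_e = K·L = 0.5 × 5.37 = 2.685 m
P_cr = π²EI / L_e² = π² × 72.2×10⁹ × 3.379×10^-6 / 2.685² = 3.340×10^5 N
Factor of safety n = P_cr / P = 334.02 / 278 = 1.20

n ≈ 1.20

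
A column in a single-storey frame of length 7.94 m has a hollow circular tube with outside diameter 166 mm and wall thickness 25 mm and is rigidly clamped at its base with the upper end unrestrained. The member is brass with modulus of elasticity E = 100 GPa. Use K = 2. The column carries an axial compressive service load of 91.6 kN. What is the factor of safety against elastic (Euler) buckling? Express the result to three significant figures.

Inner diameter d_i = 166 − 2×25 = 116.0 mm
I = π(d_o⁴ − d_i⁴)/64 = π(166⁴ − 116.0⁴)/64 = 2.839×10^7 mm⁴
I = 2.839×10^7 mm⁴ = 2.839×10^-5 m⁴
Effective length L_e = K·L = 2 × 7.94 = 15.88 m
P_cr = π²EI / L_e² = π² × 100×10⁹ × 2.839×10^-5 / 15.88² = 1.111×10^5 N
Factor of safety n = P_cr / P = 111.10 / 91.6 = 1.21

n ≈ 1.21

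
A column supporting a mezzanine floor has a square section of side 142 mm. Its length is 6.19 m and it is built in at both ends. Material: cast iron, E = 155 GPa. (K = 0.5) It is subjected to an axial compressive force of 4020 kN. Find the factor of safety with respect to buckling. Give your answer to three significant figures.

I = a⁴/12 = 142⁴/12 = 3.388×10^7 mm⁴
I = 3.388×10^7 mm⁴ = 3.388×10^-5 m⁴
Effective length L_e = K·L = 0.5 × 6.19 = 3.095 m
P_cr = π²EI / L_e² = π² × 155×10⁹ × 3.388×10^-5 / 3.095² = 5.411×10^6 N
Factor of safety n = P_cr / P = 5411.1 / 4020 = 1.35

n ≈ 1.35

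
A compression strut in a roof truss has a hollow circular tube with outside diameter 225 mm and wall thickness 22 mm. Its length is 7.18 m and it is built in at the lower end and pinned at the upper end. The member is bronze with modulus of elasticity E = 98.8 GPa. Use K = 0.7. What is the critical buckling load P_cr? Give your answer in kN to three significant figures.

Inner diameter d_i = 225 − 2×22 = 181.0 mm
I = π(d_o⁴ − d_i⁴)/64 = π(225⁴ − 181.0⁴)/64 = 7.312×10^7 mm⁴
I = 7.312×10^7 mm⁴ = 7.312×10^-5 m⁴
Effective length L_e = K·L = 0.7 × 7.18 = 5.026 m
P_cr = π²EI / L_e² = π² × 98.8×10⁹ × 7.312×10^-5 / 5.026² = 2.823×10^6 N

P_cr ≈ 2820 kN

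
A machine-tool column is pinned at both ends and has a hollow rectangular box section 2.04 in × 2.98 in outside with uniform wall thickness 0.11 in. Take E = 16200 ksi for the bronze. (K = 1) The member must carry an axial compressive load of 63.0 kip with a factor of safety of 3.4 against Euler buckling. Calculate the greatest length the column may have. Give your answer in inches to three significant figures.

L_max ≈ 23.2 in

Inner dimensions: h_i = 2.98 − 2×0.11 = 2.760 in, b_i = 2.04 − 2×0.11 = 1.820 in
Weak-axis I_min = (h_o·b_o³ − h_i·b_i³)/12 with b_o = 2.04, b_i = 1.820 in (shorter outer/inner sides).
I_min = (2.98×2.04³ − 2.760×1.820³)/12 = 0.7217 in⁴
Required critical load P_cr = n·P = 3.4 × 63.0 = 214.2 kip = 2.142×10^5 lb
From P_cr = π²EI/(K·L)²:  L = (1/K)·√(π²EI/P_cr) = (1/1)·√(π²×1.62×10^7×0.7217/2.142×10^5)
L = 23.2 in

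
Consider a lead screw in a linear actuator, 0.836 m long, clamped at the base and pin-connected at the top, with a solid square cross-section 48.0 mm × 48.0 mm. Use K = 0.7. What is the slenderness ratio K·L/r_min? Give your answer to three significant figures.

I = a⁴/12 = 48.0⁴/12 = 4.424×10^5 mm⁴
A = 2.304×10^3 mm²;  r_min = √(I/A) = √(4.424×10^5/2.304×10^3) = 13.86 mm
L_e = K·L = 0.7 × 0.836 m = 0.5852 m = 585.20 mm
λ = L_e / r_min = 585.20 / 13.86 = 42.2

λ ≈ 42.2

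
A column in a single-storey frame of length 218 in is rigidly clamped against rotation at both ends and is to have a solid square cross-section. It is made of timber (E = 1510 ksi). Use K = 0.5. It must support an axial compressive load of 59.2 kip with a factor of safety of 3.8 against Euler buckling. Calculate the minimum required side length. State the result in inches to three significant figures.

a ≈ 6.81 in

Required P_cr = n·P = 3.8 × 59.2 = 225.0 kip
L_e = K·L = 0.5 × 218 = 109.0 in
Required I = P_cr·L_e²/(π²E) = 2.250×10^5 × 109.0² / (π² × 1.51×10^6) = 179.3 in⁴
Solid square: I = a⁴/12  ⇒  a = (12I)^(1/4) = (12×179.3)^(1/4) = 6.81 in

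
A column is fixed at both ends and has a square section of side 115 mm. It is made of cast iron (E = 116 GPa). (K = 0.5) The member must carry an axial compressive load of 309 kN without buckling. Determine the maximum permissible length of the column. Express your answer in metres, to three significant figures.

I = a⁴/12 = 115⁴/12 = 1.458×10^7 mm⁴
I = 1.458×10^-5 m⁴
At the buckling limit P_cr = P = 3.090×10^5 N
From P_cr = π²EI/(K·L)²:  L = (1/K)·√(π²EI/P_cr) = (1/0.5)·√(π²×1.16×10^11×1.458×10^-5/3.090×10^5)
L = 14.7 m

L_max ≈ 14.7 m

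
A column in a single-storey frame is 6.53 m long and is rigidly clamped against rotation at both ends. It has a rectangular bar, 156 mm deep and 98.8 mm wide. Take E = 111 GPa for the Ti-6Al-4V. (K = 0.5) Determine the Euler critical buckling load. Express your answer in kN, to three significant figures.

P_cr ≈ 1290 kN

Buckling occurs about the weak axis: I_min = h·b³/12 with b = 98.8 mm (the shorter side).
I_min = 156×98.8³/12 = 1.254×10^7 mm⁴
I = 1.254×10^7 mm⁴ = 1.254×10^-5 m⁴
Effective length L_e = K·L = 0.5 × 6.53 = 3.265 m
P_cr = π²EI / L_e² = π² × 111×10⁹ × 1.254×10^-5 / 3.265² = 1.288×10^6 N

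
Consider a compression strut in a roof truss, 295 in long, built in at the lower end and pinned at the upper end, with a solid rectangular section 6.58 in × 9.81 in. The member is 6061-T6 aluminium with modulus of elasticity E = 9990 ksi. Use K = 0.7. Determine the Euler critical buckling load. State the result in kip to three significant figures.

Buckling occurs about the weak axis: I_min = h·b³/12 with b = 6.58 in (the shorter side).
I_min = 9.81×6.58³/12 = 232.9 in⁴
Effective length L_e = K·L = 0.7 × 295 = 206.5 in
P_cr = π²EI / L_e² = π² × 9990×10³ × 232.9 / 206.5² = 5.385×10^5 lb

P_cr ≈ 539 kip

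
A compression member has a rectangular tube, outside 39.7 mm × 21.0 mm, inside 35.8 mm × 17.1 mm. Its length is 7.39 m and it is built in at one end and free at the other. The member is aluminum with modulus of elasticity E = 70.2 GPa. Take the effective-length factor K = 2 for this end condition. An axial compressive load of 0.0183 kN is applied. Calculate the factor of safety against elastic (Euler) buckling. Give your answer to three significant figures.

n ≈ 2.72

Weak-axis I_min = (h_o·b_o³ − h_i·b_i³)/12 with b_o = 21.0, b_i = 17.10 mm (shorter outer/inner sides).
I_min = (39.7×21.0³ − 35.80×17.10³)/12 = 1.572×10^4 mm⁴
I = 1.572×10^4 mm⁴ = 1.572×10^-8 m⁴
Effective length L_e = K·L = 2 × 7.39 = 14.78 m
P_cr = π²EI / L_e² = π² × 70.2×10⁹ × 1.572×10^-8 / 14.78² = 49.86 N
Factor of safety n = P_cr / P = 0.049862 / 0.0183 = 2.72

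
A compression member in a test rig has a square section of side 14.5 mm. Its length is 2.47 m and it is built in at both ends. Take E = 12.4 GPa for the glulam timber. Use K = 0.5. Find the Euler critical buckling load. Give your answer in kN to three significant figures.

I = a⁴/12 = 14.5⁴/12 = 3.684×10^3 mm⁴
I = 3.684×10^3 mm⁴ = 3.684×10^-9 m⁴
Effective length L_e = K·L = 0.5 × 2.47 = 1.235 m
P_cr = π²EI / L_e² = π² × 12.4×10⁹ × 3.684×10^-9 / 1.235² = 295.6 N

P_cr ≈ 0.296 kN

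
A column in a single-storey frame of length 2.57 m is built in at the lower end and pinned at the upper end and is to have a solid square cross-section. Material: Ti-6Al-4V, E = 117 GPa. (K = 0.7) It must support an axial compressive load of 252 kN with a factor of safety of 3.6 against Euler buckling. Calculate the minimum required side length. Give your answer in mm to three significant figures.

a ≈ 74.3 mm

Required P_cr = n·P = 3.6 × 252 = 907.2 kN
L_e = K·L = 0.7 × 2.57 = 1.799 m
Required I = P_cr·L_e²/(π²E) = 9.072×10^5 × 1.799² / (π² × 1.17×10^11) = 2.543×10^-6 m⁴
I_req = 2.543×10^6 mm⁴
Solid square: I = a⁴/12  ⇒  a = (12I)^(1/4) = (12×2.543×10^6)^(1/4) = 74.3 mm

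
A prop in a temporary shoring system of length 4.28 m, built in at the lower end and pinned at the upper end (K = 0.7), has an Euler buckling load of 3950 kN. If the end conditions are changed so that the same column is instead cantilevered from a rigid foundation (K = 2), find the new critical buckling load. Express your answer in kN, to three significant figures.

P_cr ≈ 484 kN

P_cr ∝ 1/K², so P_cr,new = P_cr,old × (K_old/K_new)² = 3950 × (0.7/2)²
= 3950 × 0.1225 = 484 kN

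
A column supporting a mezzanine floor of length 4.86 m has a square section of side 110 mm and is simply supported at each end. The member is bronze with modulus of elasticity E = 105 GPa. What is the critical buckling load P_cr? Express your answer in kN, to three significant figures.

P_cr ≈ 535 kN

I = a⁴/12 = 110⁴/12 = 1.220×10^7 mm⁴
I = 1.220×10^7 mm⁴ = 1.220×10^-5 m⁴
Effective length L_e = K·L = 1 × 4.86 = 4.860 m
P_cr = π²EI / L_e² = π² × 105×10⁹ × 1.220×10^-5 / 4.860² = 5.353×10^5 N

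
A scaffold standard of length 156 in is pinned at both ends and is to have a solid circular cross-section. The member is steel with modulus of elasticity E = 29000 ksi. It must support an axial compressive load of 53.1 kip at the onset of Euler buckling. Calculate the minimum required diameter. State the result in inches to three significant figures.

d ≈ 3.10 in

L_e = K·L = 1 × 156 = 156.0 in
Required I = P_cr·L_e²/(π²E) = 5.310×10^4 × 156.0² / (π² × 2.90×10^7) = 4.515 in⁴
Solid circle: I = πd⁴/64  ⇒  d = (64I/π)^(1/4) = (64×4.515/π)^(1/4) = 3.10 in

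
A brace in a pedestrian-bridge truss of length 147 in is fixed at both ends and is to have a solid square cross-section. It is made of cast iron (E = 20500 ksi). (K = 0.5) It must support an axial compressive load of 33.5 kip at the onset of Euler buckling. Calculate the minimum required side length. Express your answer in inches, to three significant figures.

a ≈ 1.81 in

L_e = K·L = 0.5 × 147 = 73.50 in
Required I = P_cr·L_e²/(π²E) = 3.350×10^4 × 73.50² / (π² × 2.05×10^7) = 0.8945 in⁴
Solid square: I = a⁴/12  ⇒  a = (12I)^(1/4) = (12×0.8945)^(1/4) = 1.81 in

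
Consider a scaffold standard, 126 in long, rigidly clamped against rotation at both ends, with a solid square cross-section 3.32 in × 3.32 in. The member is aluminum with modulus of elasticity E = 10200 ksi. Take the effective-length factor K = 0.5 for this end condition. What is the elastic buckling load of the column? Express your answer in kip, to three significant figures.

I = a⁴/12 = 3.32⁴/12 = 10.12 in⁴
Effective length L_e = K·L = 0.5 × 126 = 63.00 in
P_cr = π²EI / L_e² = π² × 10200×10³ × 10.12 / 63.00² = 2.568×10^5 lb

P_cr ≈ 257 kip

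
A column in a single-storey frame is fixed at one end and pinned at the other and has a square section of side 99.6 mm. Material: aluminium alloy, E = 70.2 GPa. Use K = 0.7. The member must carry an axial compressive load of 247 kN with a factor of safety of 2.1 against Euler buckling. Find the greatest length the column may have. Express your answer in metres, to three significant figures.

I = a⁴/12 = 99.6⁴/12 = 8.201×10^6 mm⁴
I = 8.201×10^-6 m⁴
Required critical load P_cr = n·P = 2.1 × 247 = 518.7 kN = 5.187×10^5 N
From P_cr = π²EI/(K·L)²:  L = (1/K)·√(π²EI/P_cr) = (1/0.7)·√(π²×7.02×10^10×8.201×10^-6/5.187×10^5)
L = 4.73 m

L_max ≈ 4.73 m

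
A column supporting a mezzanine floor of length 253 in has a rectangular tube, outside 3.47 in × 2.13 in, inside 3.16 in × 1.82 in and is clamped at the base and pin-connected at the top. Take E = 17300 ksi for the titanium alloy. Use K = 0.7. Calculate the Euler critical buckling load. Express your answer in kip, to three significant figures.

Weak-axis I_min = (h_o·b_o³ − h_i·b_i³)/12 with b_o = 2.13, b_i = 1.820 in (shorter outer/inner sides).
I_min = (3.47×2.13³ − 3.160×1.820³)/12 = 1.207 in⁴
Effective length L_e = K·L = 0.7 × 253 = 177.1 in
P_cr = π²EI / L_e² = π² × 17300×10³ × 1.207 / 177.1² = 6.570×10^3 lb

P_cr ≈ 6.57 kip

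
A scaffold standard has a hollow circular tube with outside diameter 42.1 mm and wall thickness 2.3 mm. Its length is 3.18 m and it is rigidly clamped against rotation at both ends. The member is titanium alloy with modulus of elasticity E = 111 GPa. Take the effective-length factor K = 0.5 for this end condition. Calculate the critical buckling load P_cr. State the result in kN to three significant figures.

Inner diameter d_i = 42.1 − 2×2.3 = 37.50 mm
I = π(d_o⁴ − d_i⁴)/64 = π(42.1⁴ − 37.50⁴)/64 = 5.713×10^4 mm⁴
I = 5.713×10^4 mm⁴ = 5.713×10^-8 m⁴
Effective length L_e = K·L = 0.5 × 3.18 = 1.590 m
P_cr = π²EI / L_e² = π² × 111×10⁹ × 5.713×10^-8 / 1.590² = 2.476×10^4 N

P_cr ≈ 24.8 kN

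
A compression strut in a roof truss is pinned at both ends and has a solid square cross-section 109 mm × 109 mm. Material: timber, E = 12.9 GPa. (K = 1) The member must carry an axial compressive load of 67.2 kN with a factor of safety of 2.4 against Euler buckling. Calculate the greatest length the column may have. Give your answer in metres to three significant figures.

L_max ≈ 3.05 m

I = a⁴/12 = 109⁴/12 = 1.176×10^7 mm⁴
I = 1.176×10^-5 m⁴
Required critical load P_cr = n·P = 2.4 × 67.2 = 161.3 kN = 1.613×10^5 N
From P_cr = π²EI/(K·L)²:  L = (1/K)·√(π²EI/P_cr) = (1/1)·√(π²×1.29×10^10×1.176×10^-5/1.613×10^5)
L = 3.05 m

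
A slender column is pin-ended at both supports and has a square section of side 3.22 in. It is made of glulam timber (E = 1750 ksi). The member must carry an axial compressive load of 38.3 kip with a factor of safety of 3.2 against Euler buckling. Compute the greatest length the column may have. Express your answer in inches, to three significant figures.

L_max ≈ 35.5 in

I = a⁴/12 = 3.22⁴/12 = 8.959 in⁴
Required critical load P_cr = n·P = 3.2 × 38.3 = 122.6 kip = 1.226×10^5 lb
From P_cr = π²EI/(K·L)²:  L = (1/K)·√(π²EI/P_cr) = (1/1)·√(π²×1.75×10^6×8.959/1.226×10^5)
L = 35.5 in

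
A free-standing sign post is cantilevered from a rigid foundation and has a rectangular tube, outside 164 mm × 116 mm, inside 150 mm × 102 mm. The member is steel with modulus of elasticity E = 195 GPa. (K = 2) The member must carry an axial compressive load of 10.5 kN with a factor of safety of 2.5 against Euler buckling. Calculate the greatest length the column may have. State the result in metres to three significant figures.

L_max ≈ 12.2 m

Weak-axis I_min = (h_o·b_o³ − h_i·b_i³)/12 with b_o = 116, b_i = 102.0 mm (shorter outer/inner sides).
I_min = (164×116³ − 150.0×102.0³)/12 = 8.067×10^6 mm⁴
I = 8.067×10^-6 m⁴
Required critical load P_cr = n·P = 2.5 × 10.5 = 26.25 kN = 2.625×10^4 N
From P_cr = π²EI/(K·L)²:  L = (1/K)·√(π²EI/P_cr) = (1/2)·√(π²×1.95×10^11×8.067×10^-6/2.625×10^4)
L = 12.2 m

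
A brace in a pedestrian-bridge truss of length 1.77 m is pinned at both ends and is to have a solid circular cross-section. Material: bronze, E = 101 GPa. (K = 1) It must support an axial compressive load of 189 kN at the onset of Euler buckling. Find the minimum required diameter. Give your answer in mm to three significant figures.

L_e = K·L = 1 × 1.77 = 1.770 m
Required I = P_cr·L_e²/(π²E) = 1.890×10^5 × 1.770² / (π² × 1.01×10^11) = 5.940×10^-7 m⁴
I_req = 5.940×10^5 mm⁴
Solid circle: I = πd⁴/64  ⇒  d = (64I/π)^(1/4) = (64×5.940×10^5/π)^(1/4) = 59.0 mm

d ≈ 59.0 mm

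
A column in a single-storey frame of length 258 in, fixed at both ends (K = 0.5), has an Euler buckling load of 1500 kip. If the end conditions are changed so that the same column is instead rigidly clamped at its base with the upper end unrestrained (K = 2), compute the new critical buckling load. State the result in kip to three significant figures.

P_cr ≈ 93.8 kip

P_cr ∝ 1/K², so P_cr,new = P_cr,old × (K_old/K_new)² = 1500 × (0.5/2)²
= 1500 × 0.06250 = 93.8 kip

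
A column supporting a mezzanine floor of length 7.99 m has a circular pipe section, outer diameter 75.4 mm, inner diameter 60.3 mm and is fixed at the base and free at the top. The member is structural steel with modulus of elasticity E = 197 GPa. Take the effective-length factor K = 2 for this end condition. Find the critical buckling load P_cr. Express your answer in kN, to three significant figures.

d_o = 75.4 mm, d_i = 60.3 mm
I = π(d_o⁴ − d_i⁴)/64 = π(75.4⁴ − 60.30⁴)/64 = 9.376×10^5 mm⁴
I = 9.376×10^5 mm⁴ = 9.376×10^-7 m⁴
Effective length L_e = K·L = 2 × 7.99 = 15.98 m
P_cr = π²EI / L_e² = π² × 197×10⁹ × 9.376×10^-7 / 15.98² = 7.139×10^3 N

P_cr ≈ 7.14 kN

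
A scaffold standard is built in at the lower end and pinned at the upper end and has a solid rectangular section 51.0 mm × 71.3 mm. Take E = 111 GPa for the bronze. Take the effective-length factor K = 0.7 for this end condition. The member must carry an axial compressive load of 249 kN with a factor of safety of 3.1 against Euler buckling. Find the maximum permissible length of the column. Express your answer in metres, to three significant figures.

L_max ≈ 1.51 m

Buckling occurs about the weak axis: I_min = h·b³/12 with b = 51.0 mm (the shorter side).
I_min = 71.3×51.0³/12 = 7.882×10^5 mm⁴
I = 7.882×10^-7 m⁴
Required critical load P_cr = n·P = 3.1 × 249 = 771.9 kN = 7.719×10^5 N
From P_cr = π²EI/(K·L)²:  L = (1/K)·√(π²EI/P_cr) = (1/0.7)·√(π²×1.11×10^11×7.882×10^-7/7.719×10^5)
L = 1.51 m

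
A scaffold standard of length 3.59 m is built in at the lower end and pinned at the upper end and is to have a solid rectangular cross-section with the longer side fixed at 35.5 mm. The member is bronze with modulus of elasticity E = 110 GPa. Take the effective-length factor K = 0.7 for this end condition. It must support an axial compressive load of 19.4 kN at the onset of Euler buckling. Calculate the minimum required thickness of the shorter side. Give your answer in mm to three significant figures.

b ≈ 33.7 mm

L_e = K·L = 0.7 × 3.59 = 2.513 m
Required I = P_cr·L_e²/(π²E) = 1.940×10^4 × 2.513² / (π² × 1.10×10^11) = 1.128×10^-7 m⁴
I_req = 1.128×10^5 mm⁴
Rectangle, weak axis: I_min = h·b³/12 with h = 35.5 mm fixed  ⇒  b = (12I/h)^(1/3) = 33.7 mm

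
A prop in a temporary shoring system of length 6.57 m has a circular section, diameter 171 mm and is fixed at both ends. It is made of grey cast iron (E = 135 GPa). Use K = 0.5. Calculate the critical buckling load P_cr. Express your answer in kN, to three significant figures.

I = πd⁴/64 = π×171⁴/64 = 4.197×10^7 mm⁴
I = 4.197×10^7 mm⁴ = 4.197×10^-5 m⁴
Effective length L_e = K·L = 0.5 × 6.57 = 3.285 m
P_cr = π²EI / L_e² = π² × 135×10⁹ × 4.197×10^-5 / 3.285² = 5.182×10^6 N

P_cr ≈ 5180 kN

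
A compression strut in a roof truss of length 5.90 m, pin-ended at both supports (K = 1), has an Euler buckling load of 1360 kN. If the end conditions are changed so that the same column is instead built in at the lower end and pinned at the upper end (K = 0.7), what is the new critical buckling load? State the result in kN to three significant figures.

P_cr ≈ 2780 kN

P_cr ∝ 1/K², so P_cr,new = P_cr,old × (K_old/K_new)² = 1360 × (1/0.7)²
= 1360 × 2.041 = 2780 kN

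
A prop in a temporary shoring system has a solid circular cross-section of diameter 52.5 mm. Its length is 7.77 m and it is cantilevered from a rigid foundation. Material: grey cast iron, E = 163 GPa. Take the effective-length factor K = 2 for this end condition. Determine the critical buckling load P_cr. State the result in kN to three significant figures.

I = πd⁴/64 = π×52.5⁴/64 = 3.729×10^5 mm⁴
I = 3.729×10^5 mm⁴ = 3.729×10^-7 m⁴
Effective length L_e = K·L = 2 × 7.77 = 15.54 m
P_cr = π²EI / L_e² = π² × 163×10⁹ × 3.729×10^-7 / 15.54² = 2.484×10^3 N

P_cr ≈ 2.48 kN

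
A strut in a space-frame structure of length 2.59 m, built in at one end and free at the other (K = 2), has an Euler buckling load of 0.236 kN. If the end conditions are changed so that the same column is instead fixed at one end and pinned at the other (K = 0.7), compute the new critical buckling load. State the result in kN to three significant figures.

P_cr ≈ 1.93 kN

P_cr ∝ 1/K², so P_cr,new = P_cr,old × (K_old/K_new)² = 0.236 × (2/0.7)²
= 0.236 × 8.163 = 1.93 kN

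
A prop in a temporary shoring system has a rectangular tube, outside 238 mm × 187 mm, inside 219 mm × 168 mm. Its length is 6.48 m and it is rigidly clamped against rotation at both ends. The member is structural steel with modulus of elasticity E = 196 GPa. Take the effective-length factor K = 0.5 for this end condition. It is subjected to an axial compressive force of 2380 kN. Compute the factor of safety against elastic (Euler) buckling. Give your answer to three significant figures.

Weak-axis I_min = (h_o·b_o³ − h_i·b_i³)/12 with b_o = 187, b_i = 168.0 mm (shorter outer/inner sides).
I_min = (238×187³ − 219.0×168.0³)/12 = 4.316×10^7 mm⁴
I = 4.316×10^7 mm⁴ = 4.316×10^-5 m⁴
Effective length L_e = K·L = 0.5 × 6.48 = 3.240 m
P_cr = π²EI / L_e² = π² × 196×10⁹ × 4.316×10^-5 / 3.240² = 7.953×10^6 N
Factor of safety n = P_cr / P = 7953.2 / 2380 = 3.34

n ≈ 3.34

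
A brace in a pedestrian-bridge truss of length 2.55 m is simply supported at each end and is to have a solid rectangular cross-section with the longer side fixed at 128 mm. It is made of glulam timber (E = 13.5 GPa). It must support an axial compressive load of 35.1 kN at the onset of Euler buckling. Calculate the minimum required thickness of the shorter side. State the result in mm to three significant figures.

L_e = K·L = 1 × 2.55 = 2.550 m
Required I = P_cr·L_e²/(π²E) = 3.510×10^4 × 2.550² / (π² × 1.35×10^10) = 1.713×10^-6 m⁴
I_req = 1.713×10^6 mm⁴
Rectangle, weak axis: I_min = h·b³/12 with h = 128 mm fixed  ⇒  b = (12I/h)^(1/3) = 54.4 mm

b ≈ 54.4 mm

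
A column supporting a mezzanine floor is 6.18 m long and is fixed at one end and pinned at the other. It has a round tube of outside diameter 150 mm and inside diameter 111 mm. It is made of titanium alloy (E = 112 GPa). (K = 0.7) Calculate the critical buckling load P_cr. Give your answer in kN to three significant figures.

P_cr ≈ 1030 kN

d_o = 150 mm, d_i = 111 mm
I = π(d_o⁴ − d_i⁴)/64 = π(150⁴ − 111.0⁴)/64 = 1.740×10^7 mm⁴
I = 1.740×10^7 mm⁴ = 1.740×10^-5 m⁴
Effective length L_e = K·L = 0.7 × 6.18 = 4.326 m
P_cr = π²EI / L_e² = π² × 112×10⁹ × 1.740×10^-5 / 4.326² = 1.028×10^6 N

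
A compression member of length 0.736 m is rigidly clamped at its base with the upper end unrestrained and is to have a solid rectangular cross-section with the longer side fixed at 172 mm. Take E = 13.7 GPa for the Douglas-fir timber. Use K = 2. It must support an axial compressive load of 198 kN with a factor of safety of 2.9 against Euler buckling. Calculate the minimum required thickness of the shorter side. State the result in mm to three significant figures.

Required P_cr = n·P = 2.9 × 198 = 574.2 kN
L_e = K·L = 2 × 0.736 = 1.472 m
Required I = P_cr·L_e²/(π²E) = 5.742×10^5 × 1.472² / (π² × 1.37×10^10) = 9.201×10^-6 m⁴
I_req = 9.201×10^6 mm⁴
Rectangle, weak axis: I_min = h·b³/12 with h = 172 mm fixed  ⇒  b = (12I/h)^(1/3) = 86.3 mm

b ≈ 86.3 mm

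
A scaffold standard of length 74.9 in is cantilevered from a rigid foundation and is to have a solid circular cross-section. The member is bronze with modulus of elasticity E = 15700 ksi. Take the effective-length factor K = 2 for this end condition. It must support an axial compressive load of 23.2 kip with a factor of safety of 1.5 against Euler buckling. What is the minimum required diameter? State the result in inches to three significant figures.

d ≈ 3.18 in

Required P_cr = n·P = 1.5 × 23.2 = 34.80 kip
L_e = K·L = 2 × 74.9 = 149.8 in
Required I = P_cr·L_e²/(π²E) = 3.480×10^4 × 149.8² / (π² × 1.57×10^7) = 5.040 in⁴
Solid circle: I = πd⁴/64  ⇒  d = (64I/π)^(1/4) = (64×5.040/π)^(1/4) = 3.18 in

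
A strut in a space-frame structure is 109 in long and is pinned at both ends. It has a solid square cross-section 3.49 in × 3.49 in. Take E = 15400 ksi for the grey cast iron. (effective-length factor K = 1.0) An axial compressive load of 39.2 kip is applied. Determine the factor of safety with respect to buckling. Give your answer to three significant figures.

I = a⁴/12 = 3.49⁴/12 = 12.36 in⁴
Effective length L_e = K·L = 1 × 109 = 109.0 in
P_cr = π²EI / L_e² = π² × 15400×10³ × 12.36 / 109.0² = 1.582×10^5 lb
Factor of safety n = P_cr / P = 158.16 / 39.2 = 4.03

n ≈ 4.03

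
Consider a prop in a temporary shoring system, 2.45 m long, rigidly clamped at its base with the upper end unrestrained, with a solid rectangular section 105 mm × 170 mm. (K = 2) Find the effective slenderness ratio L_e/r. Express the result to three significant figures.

For a rectangle r_min = b/√12 = 105/√12 = 30.31 mm
L_e = K·L = 2 × 2.45 m = 4.900 m = 4900.0 mm
λ = L_e / r_min = 4900.0 / 30.31 = 162

λ ≈ 162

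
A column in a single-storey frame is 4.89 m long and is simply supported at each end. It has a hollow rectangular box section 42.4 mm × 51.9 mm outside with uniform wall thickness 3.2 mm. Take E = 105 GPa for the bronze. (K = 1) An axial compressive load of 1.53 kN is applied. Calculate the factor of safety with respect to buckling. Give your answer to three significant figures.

n ≈ 4.33

Inner dimensions: h_i = 51.9 − 2×3.2 = 45.50 mm, b_i = 42.4 − 2×3.2 = 36.00 mm
Weak-axis I_min = (h_o·b_o³ − h_i·b_i³)/12 with b_o = 42.4, b_i = 36.00 mm (shorter outer/inner sides).
I_min = (51.9×42.4³ − 45.50×36.00³)/12 = 1.528×10^5 mm⁴
I = 1.528×10^5 mm⁴ = 1.528×10^-7 m⁴
Effective length L_e = K·L = 1 × 4.89 = 4.890 m
P_cr = π²EI / L_e² = π² × 105×10⁹ × 1.528×10^-7 / 4.890² = 6.621×10^3 N
Factor of safety n = P_cr / P = 6.6208 / 1.53 = 4.33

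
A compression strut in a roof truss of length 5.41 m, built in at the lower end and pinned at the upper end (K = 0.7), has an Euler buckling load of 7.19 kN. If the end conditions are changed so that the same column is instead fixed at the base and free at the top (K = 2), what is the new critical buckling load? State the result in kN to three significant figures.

P_cr ∝ 1/K², so P_cr,new = P_cr,old × (K_old/K_new)² = 7.19 × (0.7/2)²
= 7.19 × 0.1225 = 0.881 kN

P_cr ≈ 0.881 kN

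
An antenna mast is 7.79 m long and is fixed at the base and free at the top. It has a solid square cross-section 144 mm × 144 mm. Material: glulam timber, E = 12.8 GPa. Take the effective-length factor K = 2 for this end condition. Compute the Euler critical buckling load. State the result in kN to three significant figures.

P_cr ≈ 18.6 kN

I = a⁴/12 = 144⁴/12 = 3.583×10^7 mm⁴
I = 3.583×10^7 mm⁴ = 3.583×10^-5 m⁴
Effective length L_e = K·L = 2 × 7.79 = 15.58 m
P_cr = π²EI / L_e² = π² × 12.8×10⁹ × 3.583×10^-5 / 15.58² = 1.865×10^4 N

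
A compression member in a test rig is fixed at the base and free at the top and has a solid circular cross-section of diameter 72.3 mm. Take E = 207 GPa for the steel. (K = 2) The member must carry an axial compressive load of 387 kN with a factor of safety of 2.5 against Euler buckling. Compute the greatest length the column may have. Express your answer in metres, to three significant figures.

I = πd⁴/64 = π×72.3⁴/64 = 1.341×10^6 mm⁴
I = 1.341×10^-6 m⁴
Required critical load P_cr = n·P = 2.5 × 387 = 967.5 kN = 9.675×10^5 N
From P_cr = π²EI/(K·L)²:  L = (1/K)·√(π²EI/P_cr) = (1/2)·√(π²×2.07×10^11×1.341×10^-6/9.675×10^5)
L = 0.841 m

L_max ≈ 0.841 m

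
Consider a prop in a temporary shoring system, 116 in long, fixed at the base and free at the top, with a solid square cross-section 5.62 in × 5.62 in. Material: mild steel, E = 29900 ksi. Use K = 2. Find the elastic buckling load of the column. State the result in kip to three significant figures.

P_cr ≈ 456 kip

I = a⁴/12 = 5.62⁴/12 = 83.13 in⁴
Effective length L_e = K·L = 2 × 116 = 232.0 in
P_cr = π²EI / L_e² = π² × 29900×10³ × 83.13 / 232.0² = 4.558×10^5 lb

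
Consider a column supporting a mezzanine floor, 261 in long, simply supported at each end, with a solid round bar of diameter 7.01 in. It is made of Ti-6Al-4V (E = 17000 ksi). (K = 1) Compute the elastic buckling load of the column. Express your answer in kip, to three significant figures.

P_cr ≈ 292 kip

I = πd⁴/64 = π×7.01⁴/64 = 118.5 in⁴
Effective length L_e = K·L = 1 × 261 = 261.0 in
P_cr = π²EI / L_e² = π² × 17000×10³ × 118.5 / 261.0² = 2.920×10^5 lb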